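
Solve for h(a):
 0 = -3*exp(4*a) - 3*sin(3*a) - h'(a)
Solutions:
 h(a) = C1 - 3*exp(4*a)/4 + cos(3*a)


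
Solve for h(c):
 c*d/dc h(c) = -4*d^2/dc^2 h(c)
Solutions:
 h(c) = C1 + C2*erf(sqrt(2)*c/4)


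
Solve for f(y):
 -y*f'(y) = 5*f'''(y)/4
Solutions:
 f(y) = C1 + Integral(C2*airyai(-10^(2/3)*y/5) + C3*airybi(-10^(2/3)*y/5), y)


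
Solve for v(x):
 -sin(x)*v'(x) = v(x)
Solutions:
 v(x) = C1*sqrt(cos(x) + 1)/sqrt(cos(x) - 1)


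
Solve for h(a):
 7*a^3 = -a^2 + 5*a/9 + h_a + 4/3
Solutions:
 h(a) = C1 + 7*a^4/4 + a^3/3 - 5*a^2/18 - 4*a/3


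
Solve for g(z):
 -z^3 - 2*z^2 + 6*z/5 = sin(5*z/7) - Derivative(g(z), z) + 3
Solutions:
 g(z) = C1 + z^4/4 + 2*z^3/3 - 3*z^2/5 + 3*z - 7*cos(5*z/7)/5


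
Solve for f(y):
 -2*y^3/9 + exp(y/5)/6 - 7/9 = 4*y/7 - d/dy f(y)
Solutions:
 f(y) = C1 + y^4/18 + 2*y^2/7 + 7*y/9 - 5*exp(y/5)/6


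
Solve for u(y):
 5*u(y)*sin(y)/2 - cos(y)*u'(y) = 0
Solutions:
 u(y) = C1/cos(y)^(5/2)


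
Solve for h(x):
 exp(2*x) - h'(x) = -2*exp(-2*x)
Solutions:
 h(x) = C1 + exp(2*x)/2 - exp(-2*x)


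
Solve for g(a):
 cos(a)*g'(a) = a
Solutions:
 g(a) = C1 + Integral(a/cos(a), a)


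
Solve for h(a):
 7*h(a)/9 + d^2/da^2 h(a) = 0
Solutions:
 h(a) = C1*sin(sqrt(7)*a/3) + C2*cos(sqrt(7)*a/3)


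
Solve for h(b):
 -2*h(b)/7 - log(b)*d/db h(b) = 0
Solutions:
 h(b) = C1*exp(-2*li(b)/7)


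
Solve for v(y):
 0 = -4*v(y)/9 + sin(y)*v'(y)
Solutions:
 v(y) = C1*(cos(y) - 1)^(2/9)/(cos(y) + 1)^(2/9)


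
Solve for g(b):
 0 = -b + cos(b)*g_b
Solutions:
 g(b) = C1 + Integral(b/cos(b), b)


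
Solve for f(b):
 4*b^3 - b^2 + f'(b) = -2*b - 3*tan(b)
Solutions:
 f(b) = C1 - b^4 + b^3/3 - b^2 + 3*log(cos(b))


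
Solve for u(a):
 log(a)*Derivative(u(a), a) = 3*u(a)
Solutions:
 u(a) = C1*exp(3*li(a))


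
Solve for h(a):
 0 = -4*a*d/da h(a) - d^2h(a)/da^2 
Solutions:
 h(a) = C1 + C2*erf(sqrt(2)*a)


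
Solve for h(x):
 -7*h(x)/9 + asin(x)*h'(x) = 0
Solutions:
 h(x) = C1*exp(7*Integral(1/asin(x), x)/9)


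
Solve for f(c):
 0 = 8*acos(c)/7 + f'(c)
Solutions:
 f(c) = C1 - 8*c*acos(c)/7 + 8*sqrt(1 - c^2)/7


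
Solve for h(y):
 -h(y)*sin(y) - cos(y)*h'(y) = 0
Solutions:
 h(y) = C1*cos(y)


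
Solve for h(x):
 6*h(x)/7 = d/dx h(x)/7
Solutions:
 h(x) = C1*exp(6*x)


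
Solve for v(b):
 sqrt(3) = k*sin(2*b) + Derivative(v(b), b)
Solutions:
 v(b) = C1 + sqrt(3)*b + k*cos(2*b)/2


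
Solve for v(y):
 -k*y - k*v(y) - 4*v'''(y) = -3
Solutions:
 v(y) = C1*exp(2^(1/3)*y*(-k)^(1/3)/2) + C2*exp(2^(1/3)*y*(-k)^(1/3)*(-1 + sqrt(3)*I)/4) + C3*exp(-2^(1/3)*y*(-k)^(1/3)*(1 + sqrt(3)*I)/4) - y + 3/k


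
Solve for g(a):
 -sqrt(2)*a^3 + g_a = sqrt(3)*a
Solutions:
 g(a) = C1 + sqrt(2)*a^4/4 + sqrt(3)*a^2/2


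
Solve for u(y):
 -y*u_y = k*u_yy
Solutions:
 u(y) = C1 + C2*sqrt(k)*erf(sqrt(2)*y*sqrt(1/k)/2)


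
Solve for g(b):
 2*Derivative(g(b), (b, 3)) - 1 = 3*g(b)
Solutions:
 g(b) = C3*exp(2^(2/3)*3^(1/3)*b/2) + (C1*sin(2^(2/3)*3^(5/6)*b/4) + C2*cos(2^(2/3)*3^(5/6)*b/4))*exp(-2^(2/3)*3^(1/3)*b/4) - 1/3


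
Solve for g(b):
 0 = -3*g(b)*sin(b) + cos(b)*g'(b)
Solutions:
 g(b) = C1/cos(b)^3


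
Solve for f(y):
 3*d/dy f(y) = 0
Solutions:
 f(y) = C1


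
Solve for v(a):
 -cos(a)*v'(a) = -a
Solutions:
 v(a) = C1 + Integral(a/cos(a), a)


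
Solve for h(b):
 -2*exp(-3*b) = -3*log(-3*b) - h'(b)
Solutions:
 h(b) = C1 - 3*b*log(-b) + 3*b*(1 - log(3)) - 2*exp(-3*b)/3


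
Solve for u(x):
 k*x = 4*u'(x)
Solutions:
 u(x) = C1 + k*x^2/8


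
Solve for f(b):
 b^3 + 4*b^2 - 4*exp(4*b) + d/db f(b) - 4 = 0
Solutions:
 f(b) = C1 - b^4/4 - 4*b^3/3 + 4*b + exp(4*b)


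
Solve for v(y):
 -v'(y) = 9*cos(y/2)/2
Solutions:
 v(y) = C1 - 9*sin(y/2)


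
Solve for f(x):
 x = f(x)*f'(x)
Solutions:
 f(x) = -sqrt(C1 + x^2)
 f(x) = sqrt(C1 + x^2)


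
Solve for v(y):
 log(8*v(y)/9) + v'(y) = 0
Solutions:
 Integral(1/(log(_y) - 2*log(3) + 3*log(2)), (_y, v(y))) = C1 - y


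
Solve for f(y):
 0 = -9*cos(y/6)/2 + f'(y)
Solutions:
 f(y) = C1 + 27*sin(y/6)


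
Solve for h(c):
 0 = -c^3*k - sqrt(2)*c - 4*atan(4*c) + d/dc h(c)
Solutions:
 h(c) = C1 + c^4*k/4 + sqrt(2)*c^2/2 + 4*c*atan(4*c) - log(16*c^2 + 1)/2


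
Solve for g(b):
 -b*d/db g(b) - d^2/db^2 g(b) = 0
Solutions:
 g(b) = C1 + C2*erf(sqrt(2)*b/2)


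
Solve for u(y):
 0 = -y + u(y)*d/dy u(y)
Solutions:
 u(y) = -sqrt(C1 + y^2)
 u(y) = sqrt(C1 + y^2)


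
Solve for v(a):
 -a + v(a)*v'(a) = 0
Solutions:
 v(a) = -sqrt(C1 + a^2)
 v(a) = sqrt(C1 + a^2)


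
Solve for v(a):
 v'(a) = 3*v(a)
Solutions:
 v(a) = C1*exp(3*a)


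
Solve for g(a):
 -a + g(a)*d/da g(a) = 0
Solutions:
 g(a) = -sqrt(C1 + a^2)
 g(a) = sqrt(C1 + a^2)


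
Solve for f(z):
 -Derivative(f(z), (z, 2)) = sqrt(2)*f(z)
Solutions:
 f(z) = C1*sin(2^(1/4)*z) + C2*cos(2^(1/4)*z)


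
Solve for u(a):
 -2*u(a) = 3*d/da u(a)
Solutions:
 u(a) = C1*exp(-2*a/3)


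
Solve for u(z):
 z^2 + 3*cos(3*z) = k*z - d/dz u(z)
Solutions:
 u(z) = C1 + k*z^2/2 - z^3/3 - sin(3*z)


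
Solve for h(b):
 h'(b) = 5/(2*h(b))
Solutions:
 h(b) = -sqrt(C1 + 5*b)
 h(b) = sqrt(C1 + 5*b)


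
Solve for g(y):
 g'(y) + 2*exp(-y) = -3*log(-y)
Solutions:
 g(y) = C1 - 3*y*log(-y) + 3*y + 2*exp(-y)


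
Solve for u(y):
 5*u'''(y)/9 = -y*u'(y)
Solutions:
 u(y) = C1 + Integral(C2*airyai(-15^(2/3)*y/5) + C3*airybi(-15^(2/3)*y/5), y)


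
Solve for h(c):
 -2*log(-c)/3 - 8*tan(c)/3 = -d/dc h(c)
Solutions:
 h(c) = C1 + 2*c*log(-c)/3 - 2*c/3 - 8*log(cos(c))/3


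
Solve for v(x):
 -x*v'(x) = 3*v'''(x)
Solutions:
 v(x) = C1 + Integral(C2*airyai(-3^(2/3)*x/3) + C3*airybi(-3^(2/3)*x/3), x)


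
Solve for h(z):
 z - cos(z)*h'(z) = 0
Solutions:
 h(z) = C1 + Integral(z/cos(z), z)


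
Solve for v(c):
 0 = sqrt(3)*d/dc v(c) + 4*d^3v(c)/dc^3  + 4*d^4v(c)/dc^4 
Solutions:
 v(c) = C1 + C2*exp(c*(-2 + (1 + 27*sqrt(3)/8 + sqrt(-4 + (8 + 27*sqrt(3))^2/16)/2)^(-1/3) + (1 + 27*sqrt(3)/8 + sqrt(-4 + (8 + 27*sqrt(3))^2/16)/2)^(1/3))/6)*sin(sqrt(3)*c*(-(1 + 27*sqrt(3)/8 + sqrt(-4 + (2 + 27*sqrt(3)/4)^2)/2)^(1/3) + (1 + 27*sqrt(3)/8 + sqrt(-4 + (2 + 27*sqrt(3)/4)^2)/2)^(-1/3))/6) + C3*exp(c*(-2 + (1 + 27*sqrt(3)/8 + sqrt(-4 + (8 + 27*sqrt(3))^2/16)/2)^(-1/3) + (1 + 27*sqrt(3)/8 + sqrt(-4 + (8 + 27*sqrt(3))^2/16)/2)^(1/3))/6)*cos(sqrt(3)*c*(-(1 + 27*sqrt(3)/8 + sqrt(-4 + (2 + 27*sqrt(3)/4)^2)/2)^(1/3) + (1 + 27*sqrt(3)/8 + sqrt(-4 + (2 + 27*sqrt(3)/4)^2)/2)^(-1/3))/6) + C4*exp(-c*((1 + 27*sqrt(3)/8 + sqrt(-4 + (8 + 27*sqrt(3))^2/16)/2)^(-1/3) + 1 + (1 + 27*sqrt(3)/8 + sqrt(-4 + (8 + 27*sqrt(3))^2/16)/2)^(1/3))/3)


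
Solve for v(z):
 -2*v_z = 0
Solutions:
 v(z) = C1


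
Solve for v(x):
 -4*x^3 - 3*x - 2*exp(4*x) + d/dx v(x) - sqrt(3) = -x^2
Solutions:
 v(x) = C1 + x^4 - x^3/3 + 3*x^2/2 + sqrt(3)*x + exp(4*x)/2


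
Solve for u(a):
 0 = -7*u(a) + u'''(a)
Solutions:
 u(a) = C3*exp(7^(1/3)*a) + (C1*sin(sqrt(3)*7^(1/3)*a/2) + C2*cos(sqrt(3)*7^(1/3)*a/2))*exp(-7^(1/3)*a/2)


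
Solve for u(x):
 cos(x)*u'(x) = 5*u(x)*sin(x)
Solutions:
 u(x) = C1/cos(x)^5


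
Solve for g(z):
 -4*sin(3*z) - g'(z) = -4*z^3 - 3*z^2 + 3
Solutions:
 g(z) = C1 + z^4 + z^3 - 3*z + 4*cos(3*z)/3


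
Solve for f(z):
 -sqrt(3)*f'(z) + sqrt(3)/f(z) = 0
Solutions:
 f(z) = -sqrt(C1 + 2*z)
 f(z) = sqrt(C1 + 2*z)


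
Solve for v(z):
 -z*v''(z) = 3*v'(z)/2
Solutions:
 v(z) = C1 + C2/sqrt(z)


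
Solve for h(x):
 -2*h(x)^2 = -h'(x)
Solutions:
 h(x) = -1/(C1 + 2*x)


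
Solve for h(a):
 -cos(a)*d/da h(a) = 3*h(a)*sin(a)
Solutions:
 h(a) = C1*cos(a)^3


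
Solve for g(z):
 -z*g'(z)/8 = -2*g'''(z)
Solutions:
 g(z) = C1 + Integral(C2*airyai(2^(2/3)*z/4) + C3*airybi(2^(2/3)*z/4), z)


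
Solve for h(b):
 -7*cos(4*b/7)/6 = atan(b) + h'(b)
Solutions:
 h(b) = C1 - b*atan(b) + log(b^2 + 1)/2 - 49*sin(4*b/7)/24


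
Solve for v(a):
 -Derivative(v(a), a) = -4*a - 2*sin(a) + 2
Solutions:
 v(a) = C1 + 2*a^2 - 2*a - 2*cos(a)


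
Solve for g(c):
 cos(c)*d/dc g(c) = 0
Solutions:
 g(c) = C1


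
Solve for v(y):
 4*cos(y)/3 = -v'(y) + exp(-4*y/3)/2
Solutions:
 v(y) = C1 - 4*sin(y)/3 - 3*exp(-4*y/3)/8


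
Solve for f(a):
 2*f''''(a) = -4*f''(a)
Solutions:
 f(a) = C1 + C2*a + C3*sin(sqrt(2)*a) + C4*cos(sqrt(2)*a)


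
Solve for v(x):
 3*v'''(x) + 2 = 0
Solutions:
 v(x) = C1 + C2*x + C3*x^2 - x^3/9


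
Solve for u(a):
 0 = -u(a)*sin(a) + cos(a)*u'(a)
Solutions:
 u(a) = C1/cos(a)


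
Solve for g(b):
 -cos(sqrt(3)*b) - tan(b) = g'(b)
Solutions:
 g(b) = C1 + log(cos(b)) - sqrt(3)*sin(sqrt(3)*b)/3


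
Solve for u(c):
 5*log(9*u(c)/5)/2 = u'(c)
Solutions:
 -2*Integral(1/(log(_y) - log(5) + 2*log(3)), (_y, u(c)))/5 = C1 - c


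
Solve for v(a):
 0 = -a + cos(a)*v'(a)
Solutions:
 v(a) = C1 + Integral(a/cos(a), a)


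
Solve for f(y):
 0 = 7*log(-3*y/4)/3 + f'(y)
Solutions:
 f(y) = C1 - 7*y*log(-y)/3 + 7*y*(-log(3) + 1 + 2*log(2))/3


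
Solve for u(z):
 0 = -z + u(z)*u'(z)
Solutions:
 u(z) = -sqrt(C1 + z^2)
 u(z) = sqrt(C1 + z^2)


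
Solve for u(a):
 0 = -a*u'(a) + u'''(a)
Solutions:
 u(a) = C1 + Integral(C2*airyai(a) + C3*airybi(a), a)


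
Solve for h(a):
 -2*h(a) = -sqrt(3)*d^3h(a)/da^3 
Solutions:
 h(a) = C3*exp(2^(1/3)*3^(5/6)*a/3) + (C1*sin(6^(1/3)*a/2) + C2*cos(6^(1/3)*a/2))*exp(-2^(1/3)*3^(5/6)*a/6)


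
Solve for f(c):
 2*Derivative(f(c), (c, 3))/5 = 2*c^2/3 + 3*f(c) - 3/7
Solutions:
 f(c) = C3*exp(15^(1/3)*2^(2/3)*c/2) - 2*c^2/9 + (C1*sin(2^(2/3)*3^(5/6)*5^(1/3)*c/4) + C2*cos(2^(2/3)*3^(5/6)*5^(1/3)*c/4))*exp(-15^(1/3)*2^(2/3)*c/4) + 1/7


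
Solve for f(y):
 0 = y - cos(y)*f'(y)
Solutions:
 f(y) = C1 + Integral(y/cos(y), y)


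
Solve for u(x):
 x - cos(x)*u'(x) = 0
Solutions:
 u(x) = C1 + Integral(x/cos(x), x)


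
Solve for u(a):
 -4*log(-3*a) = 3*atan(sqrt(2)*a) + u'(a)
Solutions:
 u(a) = C1 - 4*a*log(-a) - 3*a*atan(sqrt(2)*a) - 4*a*log(3) + 4*a + 3*sqrt(2)*log(2*a^2 + 1)/4


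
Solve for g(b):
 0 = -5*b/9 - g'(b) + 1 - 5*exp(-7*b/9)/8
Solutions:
 g(b) = C1 - 5*b^2/18 + b + 45*exp(-7*b/9)/56


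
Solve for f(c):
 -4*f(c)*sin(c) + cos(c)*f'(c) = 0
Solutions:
 f(c) = C1/cos(c)^4


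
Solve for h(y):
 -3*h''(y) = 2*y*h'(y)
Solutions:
 h(y) = C1 + C2*erf(sqrt(3)*y/3)


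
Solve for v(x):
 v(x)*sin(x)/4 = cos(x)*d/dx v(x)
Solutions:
 v(x) = C1/cos(x)^(1/4)


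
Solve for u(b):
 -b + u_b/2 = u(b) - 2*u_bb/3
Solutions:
 u(b) = C1*exp(b*(-3 + sqrt(105))/8) + C2*exp(-b*(3 + sqrt(105))/8) - b - 1/2


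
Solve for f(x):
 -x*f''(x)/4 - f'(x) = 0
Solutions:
 f(x) = C1 + C2/x^3


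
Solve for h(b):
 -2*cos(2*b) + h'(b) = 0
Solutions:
 h(b) = C1 + sin(2*b)


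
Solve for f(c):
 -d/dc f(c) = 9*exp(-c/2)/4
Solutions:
 f(c) = C1 + 9*exp(-c/2)/2


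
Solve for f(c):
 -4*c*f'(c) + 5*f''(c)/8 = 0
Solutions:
 f(c) = C1 + C2*erfi(4*sqrt(5)*c/5)


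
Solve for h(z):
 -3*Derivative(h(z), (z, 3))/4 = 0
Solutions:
 h(z) = C1 + C2*z + C3*z^2


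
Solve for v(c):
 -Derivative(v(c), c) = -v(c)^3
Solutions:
 v(c) = -sqrt(2)*sqrt(-1/(C1 + c))/2
 v(c) = sqrt(2)*sqrt(-1/(C1 + c))/2


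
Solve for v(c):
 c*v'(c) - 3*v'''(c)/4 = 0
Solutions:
 v(c) = C1 + Integral(C2*airyai(6^(2/3)*c/3) + C3*airybi(6^(2/3)*c/3), c)


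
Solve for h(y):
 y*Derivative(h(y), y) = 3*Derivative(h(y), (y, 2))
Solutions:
 h(y) = C1 + C2*erfi(sqrt(6)*y/6)


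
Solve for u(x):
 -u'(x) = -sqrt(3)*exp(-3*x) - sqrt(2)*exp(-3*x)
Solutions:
 u(x) = C1 - sqrt(3)*exp(-3*x)/3 - sqrt(2)*exp(-3*x)/3


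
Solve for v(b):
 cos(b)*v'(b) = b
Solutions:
 v(b) = C1 + Integral(b/cos(b), b)


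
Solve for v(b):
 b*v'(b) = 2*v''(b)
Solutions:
 v(b) = C1 + C2*erfi(b/2)


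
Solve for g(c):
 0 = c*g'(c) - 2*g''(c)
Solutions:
 g(c) = C1 + C2*erfi(c/2)


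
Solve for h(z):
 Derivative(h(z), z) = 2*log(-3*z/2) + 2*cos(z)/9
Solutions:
 h(z) = C1 + 2*z*log(-z) - 2*z - 2*z*log(2) + 2*z*log(3) + 2*sin(z)/9


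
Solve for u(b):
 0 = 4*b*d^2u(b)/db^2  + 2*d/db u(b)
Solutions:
 u(b) = C1 + C2*sqrt(b)


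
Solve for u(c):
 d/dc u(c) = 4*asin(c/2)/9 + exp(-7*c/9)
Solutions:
 u(c) = C1 + 4*c*asin(c/2)/9 + 4*sqrt(4 - c^2)/9 - 9*exp(-7*c/9)/7


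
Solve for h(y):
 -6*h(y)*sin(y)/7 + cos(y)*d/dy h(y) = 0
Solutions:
 h(y) = C1/cos(y)^(6/7)


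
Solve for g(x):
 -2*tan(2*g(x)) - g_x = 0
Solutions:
 g(x) = -asin(C1*exp(-4*x))/2 + pi/2
 g(x) = asin(C1*exp(-4*x))/2


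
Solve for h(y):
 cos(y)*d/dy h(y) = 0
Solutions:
 h(y) = C1


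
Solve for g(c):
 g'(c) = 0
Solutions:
 g(c) = C1


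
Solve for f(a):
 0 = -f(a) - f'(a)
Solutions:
 f(a) = C1*exp(-a)


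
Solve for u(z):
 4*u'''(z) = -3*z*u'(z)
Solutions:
 u(z) = C1 + Integral(C2*airyai(-6^(1/3)*z/2) + C3*airybi(-6^(1/3)*z/2), z)


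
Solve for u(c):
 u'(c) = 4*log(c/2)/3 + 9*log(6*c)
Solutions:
 u(c) = C1 + 31*c*log(c)/3 - 31*c/3 + 2*c*log(2)/3 + c*log(2519424)


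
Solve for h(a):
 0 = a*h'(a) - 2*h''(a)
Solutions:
 h(a) = C1 + C2*erfi(a/2)


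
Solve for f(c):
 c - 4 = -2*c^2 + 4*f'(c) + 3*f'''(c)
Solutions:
 f(c) = C1 + C2*sin(2*sqrt(3)*c/3) + C3*cos(2*sqrt(3)*c/3) + c^3/6 + c^2/8 - 7*c/4


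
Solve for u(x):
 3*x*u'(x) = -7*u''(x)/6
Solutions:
 u(x) = C1 + C2*erf(3*sqrt(7)*x/7)


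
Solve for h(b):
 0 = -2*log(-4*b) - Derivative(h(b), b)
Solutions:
 h(b) = C1 - 2*b*log(-b) + 2*b*(1 - 2*log(2))


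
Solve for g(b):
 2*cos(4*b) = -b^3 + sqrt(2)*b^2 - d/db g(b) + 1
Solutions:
 g(b) = C1 - b^4/4 + sqrt(2)*b^3/3 + b - sin(4*b)/2


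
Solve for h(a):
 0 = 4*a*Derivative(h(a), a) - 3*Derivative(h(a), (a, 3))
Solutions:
 h(a) = C1 + Integral(C2*airyai(6^(2/3)*a/3) + C3*airybi(6^(2/3)*a/3), a)


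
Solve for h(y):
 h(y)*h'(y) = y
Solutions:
 h(y) = -sqrt(C1 + y^2)
 h(y) = sqrt(C1 + y^2)


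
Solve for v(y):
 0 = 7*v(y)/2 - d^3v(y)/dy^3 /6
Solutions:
 v(y) = C3*exp(21^(1/3)*y) + (C1*sin(3^(5/6)*7^(1/3)*y/2) + C2*cos(3^(5/6)*7^(1/3)*y/2))*exp(-21^(1/3)*y/2)


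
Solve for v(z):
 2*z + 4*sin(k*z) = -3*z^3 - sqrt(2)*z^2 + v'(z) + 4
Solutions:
 v(z) = C1 + 3*z^4/4 + sqrt(2)*z^3/3 + z^2 - 4*z - 4*cos(k*z)/k


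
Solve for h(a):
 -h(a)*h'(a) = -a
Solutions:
 h(a) = -sqrt(C1 + a^2)
 h(a) = sqrt(C1 + a^2)


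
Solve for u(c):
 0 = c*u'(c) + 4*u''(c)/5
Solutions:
 u(c) = C1 + C2*erf(sqrt(10)*c/4)


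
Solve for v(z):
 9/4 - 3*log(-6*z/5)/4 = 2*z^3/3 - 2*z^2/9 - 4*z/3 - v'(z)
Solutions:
 v(z) = C1 + z^4/6 - 2*z^3/27 - 2*z^2/3 + 3*z*log(-z)/4 + z*(-3 - 3*log(5)/4 + 3*log(6)/4)


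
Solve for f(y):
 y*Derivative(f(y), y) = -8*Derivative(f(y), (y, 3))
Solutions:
 f(y) = C1 + Integral(C2*airyai(-y/2) + C3*airybi(-y/2), y)


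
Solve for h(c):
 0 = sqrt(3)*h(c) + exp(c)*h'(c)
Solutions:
 h(c) = C1*exp(sqrt(3)*exp(-c))


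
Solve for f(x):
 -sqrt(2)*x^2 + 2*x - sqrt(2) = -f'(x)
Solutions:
 f(x) = C1 + sqrt(2)*x^3/3 - x^2 + sqrt(2)*x


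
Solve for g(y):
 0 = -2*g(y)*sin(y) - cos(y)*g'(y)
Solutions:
 g(y) = C1*cos(y)^2


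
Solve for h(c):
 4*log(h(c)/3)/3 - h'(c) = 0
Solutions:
 3*Integral(1/(-log(_y) + log(3)), (_y, h(c)))/4 = C1 - c


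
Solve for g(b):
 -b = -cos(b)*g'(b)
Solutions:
 g(b) = C1 + Integral(b/cos(b), b)


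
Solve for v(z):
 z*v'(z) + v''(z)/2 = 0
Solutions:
 v(z) = C1 + C2*erf(z)


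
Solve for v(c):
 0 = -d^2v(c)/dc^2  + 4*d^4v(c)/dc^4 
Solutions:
 v(c) = C1 + C2*c + C3*exp(-c/2) + C4*exp(c/2)


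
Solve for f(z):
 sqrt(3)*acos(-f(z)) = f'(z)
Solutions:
 Integral(1/acos(-_y), (_y, f(z))) = C1 + sqrt(3)*z


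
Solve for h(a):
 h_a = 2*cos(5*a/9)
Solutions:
 h(a) = C1 + 18*sin(5*a/9)/5


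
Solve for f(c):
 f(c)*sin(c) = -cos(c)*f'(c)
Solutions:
 f(c) = C1*cos(c)


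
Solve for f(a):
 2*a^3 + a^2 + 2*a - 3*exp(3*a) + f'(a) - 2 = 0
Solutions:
 f(a) = C1 - a^4/2 - a^3/3 - a^2 + 2*a + exp(3*a)


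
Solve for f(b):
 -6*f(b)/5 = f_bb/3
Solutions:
 f(b) = C1*sin(3*sqrt(10)*b/5) + C2*cos(3*sqrt(10)*b/5)


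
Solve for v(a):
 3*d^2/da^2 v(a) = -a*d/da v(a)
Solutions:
 v(a) = C1 + C2*erf(sqrt(6)*a/6)


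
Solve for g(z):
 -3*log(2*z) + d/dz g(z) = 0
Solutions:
 g(z) = C1 + 3*z*log(z) - 3*z + z*log(8)


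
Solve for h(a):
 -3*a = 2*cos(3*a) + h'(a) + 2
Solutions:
 h(a) = C1 - 3*a^2/2 - 2*a - 2*sin(3*a)/3


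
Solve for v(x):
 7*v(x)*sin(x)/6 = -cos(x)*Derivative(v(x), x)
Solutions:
 v(x) = C1*cos(x)^(7/6)


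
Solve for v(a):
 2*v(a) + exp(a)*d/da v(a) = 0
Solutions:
 v(a) = C1*exp(2*exp(-a))


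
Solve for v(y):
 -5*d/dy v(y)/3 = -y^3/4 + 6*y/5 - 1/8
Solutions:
 v(y) = C1 + 3*y^4/80 - 9*y^2/25 + 3*y/40


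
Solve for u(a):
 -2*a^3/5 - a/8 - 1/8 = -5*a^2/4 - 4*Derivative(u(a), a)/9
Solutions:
 u(a) = C1 + 9*a^4/40 - 15*a^3/16 + 9*a^2/64 + 9*a/32


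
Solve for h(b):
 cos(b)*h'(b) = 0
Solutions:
 h(b) = C1


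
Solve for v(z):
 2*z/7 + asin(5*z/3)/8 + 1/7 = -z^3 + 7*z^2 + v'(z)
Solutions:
 v(z) = C1 + z^4/4 - 7*z^3/3 + z^2/7 + z*asin(5*z/3)/8 + z/7 + sqrt(9 - 25*z^2)/40


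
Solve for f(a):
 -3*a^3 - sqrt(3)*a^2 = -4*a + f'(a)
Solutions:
 f(a) = C1 - 3*a^4/4 - sqrt(3)*a^3/3 + 2*a^2


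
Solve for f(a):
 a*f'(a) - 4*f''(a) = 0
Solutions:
 f(a) = C1 + C2*erfi(sqrt(2)*a/4)


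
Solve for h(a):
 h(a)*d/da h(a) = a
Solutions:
 h(a) = -sqrt(C1 + a^2)
 h(a) = sqrt(C1 + a^2)


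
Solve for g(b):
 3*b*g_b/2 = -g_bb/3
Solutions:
 g(b) = C1 + C2*erf(3*b/2)


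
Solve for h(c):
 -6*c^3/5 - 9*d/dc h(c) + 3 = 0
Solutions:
 h(c) = C1 - c^4/30 + c/3


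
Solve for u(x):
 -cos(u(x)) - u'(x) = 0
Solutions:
 u(x) = pi - asin((C1 + exp(2*x))/(C1 - exp(2*x)))
 u(x) = asin((C1 + exp(2*x))/(C1 - exp(2*x)))


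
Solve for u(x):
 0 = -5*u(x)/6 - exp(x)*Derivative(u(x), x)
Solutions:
 u(x) = C1*exp(5*exp(-x)/6)


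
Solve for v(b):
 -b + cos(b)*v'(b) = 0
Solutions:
 v(b) = C1 + Integral(b/cos(b), b)


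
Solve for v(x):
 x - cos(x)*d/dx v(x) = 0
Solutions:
 v(x) = C1 + Integral(x/cos(x), x)


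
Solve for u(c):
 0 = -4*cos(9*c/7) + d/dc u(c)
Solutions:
 u(c) = C1 + 28*sin(9*c/7)/9


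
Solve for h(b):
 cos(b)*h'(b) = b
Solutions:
 h(b) = C1 + Integral(b/cos(b), b)


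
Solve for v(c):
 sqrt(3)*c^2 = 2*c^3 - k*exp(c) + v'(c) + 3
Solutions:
 v(c) = C1 - c^4/2 + sqrt(3)*c^3/3 - 3*c + k*exp(c)


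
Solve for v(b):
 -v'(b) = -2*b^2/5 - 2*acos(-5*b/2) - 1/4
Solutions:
 v(b) = C1 + 2*b^3/15 + 2*b*acos(-5*b/2) + b/4 + 2*sqrt(4 - 25*b^2)/5


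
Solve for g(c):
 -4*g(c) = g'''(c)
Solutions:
 g(c) = C3*exp(-2^(2/3)*c) + (C1*sin(2^(2/3)*sqrt(3)*c/2) + C2*cos(2^(2/3)*sqrt(3)*c/2))*exp(2^(2/3)*c/2)


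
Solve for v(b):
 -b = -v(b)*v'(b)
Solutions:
 v(b) = -sqrt(C1 + b^2)
 v(b) = sqrt(C1 + b^2)


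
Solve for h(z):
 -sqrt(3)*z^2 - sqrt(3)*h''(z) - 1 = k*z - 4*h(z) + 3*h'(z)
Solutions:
 h(z) = C1*exp(sqrt(3)*z*(-3 + sqrt(9 + 16*sqrt(3)))/6) + C2*exp(-sqrt(3)*z*(3 + sqrt(9 + 16*sqrt(3)))/6) + k*z/4 + 3*k/16 + sqrt(3)*z^2/4 + 3*sqrt(3)*z/8 + 9*sqrt(3)/32 + 5/8


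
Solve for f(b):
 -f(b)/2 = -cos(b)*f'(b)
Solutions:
 f(b) = C1*(sin(b) + 1)^(1/4)/(sin(b) - 1)^(1/4)


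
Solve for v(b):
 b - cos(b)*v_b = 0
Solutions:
 v(b) = C1 + Integral(b/cos(b), b)


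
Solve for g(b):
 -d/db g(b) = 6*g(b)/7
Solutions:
 g(b) = C1*exp(-6*b/7)


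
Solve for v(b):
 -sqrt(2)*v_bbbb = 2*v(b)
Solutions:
 v(b) = (C1*sin(2^(5/8)*b/2) + C2*cos(2^(5/8)*b/2))*exp(-2^(5/8)*b/2) + (C3*sin(2^(5/8)*b/2) + C4*cos(2^(5/8)*b/2))*exp(2^(5/8)*b/2)


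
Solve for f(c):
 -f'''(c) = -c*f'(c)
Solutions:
 f(c) = C1 + Integral(C2*airyai(c) + C3*airybi(c), c)


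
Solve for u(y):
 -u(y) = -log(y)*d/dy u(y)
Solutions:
 u(y) = C1*exp(li(y))


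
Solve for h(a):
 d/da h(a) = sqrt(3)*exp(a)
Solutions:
 h(a) = C1 + sqrt(3)*exp(a)


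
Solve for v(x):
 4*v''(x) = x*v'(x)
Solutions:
 v(x) = C1 + C2*erfi(sqrt(2)*x/4)


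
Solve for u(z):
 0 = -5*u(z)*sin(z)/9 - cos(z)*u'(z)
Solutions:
 u(z) = C1*cos(z)^(5/9)


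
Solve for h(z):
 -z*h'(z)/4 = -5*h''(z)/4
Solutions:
 h(z) = C1 + C2*erfi(sqrt(10)*z/10)


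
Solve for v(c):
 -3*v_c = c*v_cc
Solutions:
 v(c) = C1 + C2/c^2


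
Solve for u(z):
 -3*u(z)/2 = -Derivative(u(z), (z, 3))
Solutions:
 u(z) = C3*exp(2^(2/3)*3^(1/3)*z/2) + (C1*sin(2^(2/3)*3^(5/6)*z/4) + C2*cos(2^(2/3)*3^(5/6)*z/4))*exp(-2^(2/3)*3^(1/3)*z/4)


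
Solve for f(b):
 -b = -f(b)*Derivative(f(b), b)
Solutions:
 f(b) = -sqrt(C1 + b^2)
 f(b) = sqrt(C1 + b^2)


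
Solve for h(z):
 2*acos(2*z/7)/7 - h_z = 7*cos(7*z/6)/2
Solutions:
 h(z) = C1 + 2*z*acos(2*z/7)/7 - sqrt(49 - 4*z^2)/7 - 3*sin(7*z/6)


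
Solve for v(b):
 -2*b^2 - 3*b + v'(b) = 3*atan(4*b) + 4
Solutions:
 v(b) = C1 + 2*b^3/3 + 3*b^2/2 + 3*b*atan(4*b) + 4*b - 3*log(16*b^2 + 1)/8


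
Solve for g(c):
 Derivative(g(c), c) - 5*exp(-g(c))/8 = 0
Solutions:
 g(c) = log(C1 + 5*c/8)


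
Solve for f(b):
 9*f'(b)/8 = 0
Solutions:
 f(b) = C1


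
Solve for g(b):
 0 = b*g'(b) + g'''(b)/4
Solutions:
 g(b) = C1 + Integral(C2*airyai(-2^(2/3)*b) + C3*airybi(-2^(2/3)*b), b)


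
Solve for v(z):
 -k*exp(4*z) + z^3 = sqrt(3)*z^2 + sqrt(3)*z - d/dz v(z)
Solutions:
 v(z) = C1 + k*exp(4*z)/4 - z^4/4 + sqrt(3)*z^3/3 + sqrt(3)*z^2/2


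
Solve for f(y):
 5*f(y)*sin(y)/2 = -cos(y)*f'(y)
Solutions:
 f(y) = C1*cos(y)^(5/2)


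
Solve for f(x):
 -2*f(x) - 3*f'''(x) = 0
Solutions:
 f(x) = C3*exp(-2^(1/3)*3^(2/3)*x/3) + (C1*sin(2^(1/3)*3^(1/6)*x/2) + C2*cos(2^(1/3)*3^(1/6)*x/2))*exp(2^(1/3)*3^(2/3)*x/6)


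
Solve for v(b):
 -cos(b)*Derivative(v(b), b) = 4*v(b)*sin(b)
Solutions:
 v(b) = C1*cos(b)^4


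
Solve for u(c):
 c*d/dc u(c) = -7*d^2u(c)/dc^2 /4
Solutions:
 u(c) = C1 + C2*erf(sqrt(14)*c/7)


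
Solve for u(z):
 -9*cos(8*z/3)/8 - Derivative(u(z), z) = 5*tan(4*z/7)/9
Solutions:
 u(z) = C1 + 35*log(cos(4*z/7))/36 - 27*sin(8*z/3)/64


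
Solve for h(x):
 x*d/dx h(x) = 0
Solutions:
 h(x) = C1


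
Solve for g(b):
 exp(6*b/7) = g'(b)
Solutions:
 g(b) = C1 + 7*exp(6*b/7)/6


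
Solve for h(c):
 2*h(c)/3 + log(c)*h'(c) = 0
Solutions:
 h(c) = C1*exp(-2*li(c)/3)


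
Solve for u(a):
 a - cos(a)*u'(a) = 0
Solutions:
 u(a) = C1 + Integral(a/cos(a), a)


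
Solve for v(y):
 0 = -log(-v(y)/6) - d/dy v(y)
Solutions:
 Integral(1/(log(-_y) - log(6)), (_y, v(y))) = C1 - y


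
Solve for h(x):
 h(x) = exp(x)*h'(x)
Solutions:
 h(x) = C1*exp(-exp(-x))


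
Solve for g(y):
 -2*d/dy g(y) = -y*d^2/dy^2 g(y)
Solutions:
 g(y) = C1 + C2*y^3


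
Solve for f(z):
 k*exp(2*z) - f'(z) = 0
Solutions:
 f(z) = C1 + k*exp(2*z)/2


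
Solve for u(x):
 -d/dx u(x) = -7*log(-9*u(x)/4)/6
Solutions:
 -6*Integral(1/(log(-_y) - 2*log(2) + 2*log(3)), (_y, u(x)))/7 = C1 - x


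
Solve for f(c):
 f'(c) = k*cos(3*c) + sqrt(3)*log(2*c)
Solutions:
 f(c) = C1 + sqrt(3)*c*(log(c) - 1) + sqrt(3)*c*log(2) + k*sin(3*c)/3


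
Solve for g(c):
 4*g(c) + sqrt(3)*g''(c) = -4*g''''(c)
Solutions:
 g(c) = (C1*sin(c*cos(atan(sqrt(183)/3)/2)) + C2*cos(c*cos(atan(sqrt(183)/3)/2)))*exp(-c*sin(atan(sqrt(183)/3)/2)) + (C3*sin(c*cos(atan(sqrt(183)/3)/2)) + C4*cos(c*cos(atan(sqrt(183)/3)/2)))*exp(c*sin(atan(sqrt(183)/3)/2))


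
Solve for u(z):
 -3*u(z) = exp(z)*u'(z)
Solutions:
 u(z) = C1*exp(3*exp(-z))


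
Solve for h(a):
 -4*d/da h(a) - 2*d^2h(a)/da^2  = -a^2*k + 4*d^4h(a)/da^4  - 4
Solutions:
 h(a) = C1 + C2*exp(-6^(1/3)*a*(-(18 + sqrt(330))^(1/3) + 6^(1/3)/(18 + sqrt(330))^(1/3))/12)*sin(2^(1/3)*3^(1/6)*a*(3*2^(1/3)/(18 + sqrt(330))^(1/3) + 3^(2/3)*(18 + sqrt(330))^(1/3))/12) + C3*exp(-6^(1/3)*a*(-(18 + sqrt(330))^(1/3) + 6^(1/3)/(18 + sqrt(330))^(1/3))/12)*cos(2^(1/3)*3^(1/6)*a*(3*2^(1/3)/(18 + sqrt(330))^(1/3) + 3^(2/3)*(18 + sqrt(330))^(1/3))/12) + C4*exp(6^(1/3)*a*(-(18 + sqrt(330))^(1/3) + 6^(1/3)/(18 + sqrt(330))^(1/3))/6) + a^3*k/12 - a^2*k/8 + a*k/8 + a


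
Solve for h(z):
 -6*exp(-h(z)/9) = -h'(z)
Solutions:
 h(z) = 9*log(C1 + 2*z/3)


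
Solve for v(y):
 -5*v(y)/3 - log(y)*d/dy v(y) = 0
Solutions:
 v(y) = C1*exp(-5*li(y)/3)


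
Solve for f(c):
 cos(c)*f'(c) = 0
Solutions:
 f(c) = C1


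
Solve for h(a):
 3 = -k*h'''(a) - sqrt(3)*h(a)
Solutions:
 h(a) = C1*exp(3^(1/6)*a*(-1/k)^(1/3)) + C2*exp(a*(-1/k)^(1/3)*(-3^(1/6) + 3^(2/3)*I)/2) + C3*exp(-a*(-1/k)^(1/3)*(3^(1/6) + 3^(2/3)*I)/2) - sqrt(3)


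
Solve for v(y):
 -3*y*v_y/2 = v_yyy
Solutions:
 v(y) = C1 + Integral(C2*airyai(-2^(2/3)*3^(1/3)*y/2) + C3*airybi(-2^(2/3)*3^(1/3)*y/2), y)


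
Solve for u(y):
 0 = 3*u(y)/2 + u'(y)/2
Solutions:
 u(y) = C1*exp(-3*y)


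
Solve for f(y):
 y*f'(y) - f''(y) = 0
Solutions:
 f(y) = C1 + C2*erfi(sqrt(2)*y/2)


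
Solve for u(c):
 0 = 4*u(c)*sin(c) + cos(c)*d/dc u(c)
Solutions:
 u(c) = C1*cos(c)^4


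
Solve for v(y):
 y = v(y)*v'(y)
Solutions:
 v(y) = -sqrt(C1 + y^2)
 v(y) = sqrt(C1 + y^2)


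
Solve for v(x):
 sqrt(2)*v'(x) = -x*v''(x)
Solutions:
 v(x) = C1 + C2*x^(1 - sqrt(2))


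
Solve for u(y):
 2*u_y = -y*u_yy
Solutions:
 u(y) = C1 + C2/y


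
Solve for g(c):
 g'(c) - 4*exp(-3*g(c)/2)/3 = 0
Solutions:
 g(c) = 2*log(C1 + 2*c)/3
 g(c) = 2*log((-1 - sqrt(3)*I)*(C1 + 2*c)^(1/3)/2)
 g(c) = 2*log((-1 + sqrt(3)*I)*(C1 + 2*c)^(1/3)/2)


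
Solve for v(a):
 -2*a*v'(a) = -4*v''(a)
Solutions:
 v(a) = C1 + C2*erfi(a/2)


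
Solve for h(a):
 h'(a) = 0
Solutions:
 h(a) = C1


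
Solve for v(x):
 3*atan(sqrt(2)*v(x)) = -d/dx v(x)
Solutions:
 Integral(1/atan(sqrt(2)*_y), (_y, v(x))) = C1 - 3*x


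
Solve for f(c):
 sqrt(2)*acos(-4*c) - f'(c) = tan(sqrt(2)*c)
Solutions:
 f(c) = C1 + sqrt(2)*(c*acos(-4*c) + sqrt(1 - 16*c^2)/4) + sqrt(2)*log(cos(sqrt(2)*c))/2


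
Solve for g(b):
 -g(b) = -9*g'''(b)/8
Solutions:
 g(b) = C3*exp(2*3^(1/3)*b/3) + (C1*sin(3^(5/6)*b/3) + C2*cos(3^(5/6)*b/3))*exp(-3^(1/3)*b/3)


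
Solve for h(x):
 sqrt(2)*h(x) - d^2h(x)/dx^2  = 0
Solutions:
 h(x) = C1*exp(-2^(1/4)*x) + C2*exp(2^(1/4)*x)


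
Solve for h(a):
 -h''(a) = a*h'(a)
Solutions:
 h(a) = C1 + C2*erf(sqrt(2)*a/2)


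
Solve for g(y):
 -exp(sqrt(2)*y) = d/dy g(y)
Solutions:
 g(y) = C1 - sqrt(2)*exp(sqrt(2)*y)/2


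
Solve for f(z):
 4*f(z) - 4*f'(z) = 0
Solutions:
 f(z) = C1*exp(z)


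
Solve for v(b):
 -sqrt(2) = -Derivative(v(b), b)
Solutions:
 v(b) = C1 + sqrt(2)*b


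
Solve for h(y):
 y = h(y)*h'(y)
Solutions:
 h(y) = -sqrt(C1 + y^2)
 h(y) = sqrt(C1 + y^2)


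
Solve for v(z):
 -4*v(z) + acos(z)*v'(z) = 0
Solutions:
 v(z) = C1*exp(4*Integral(1/acos(z), z))


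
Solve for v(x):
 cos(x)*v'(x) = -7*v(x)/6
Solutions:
 v(x) = C1*(sin(x) - 1)^(7/12)/(sin(x) + 1)^(7/12)


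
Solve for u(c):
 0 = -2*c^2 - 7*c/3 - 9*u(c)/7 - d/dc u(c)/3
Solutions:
 u(c) = C1*exp(-27*c/7) - 14*c^2/9 - 245*c/243 + 1715/6561


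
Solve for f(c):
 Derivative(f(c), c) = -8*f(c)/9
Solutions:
 f(c) = C1*exp(-8*c/9)


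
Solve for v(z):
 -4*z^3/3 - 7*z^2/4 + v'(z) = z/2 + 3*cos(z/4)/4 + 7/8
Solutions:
 v(z) = C1 + z^4/3 + 7*z^3/12 + z^2/4 + 7*z/8 + 3*sin(z/4)


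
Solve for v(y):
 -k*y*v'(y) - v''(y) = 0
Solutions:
 v(y) = Piecewise((-sqrt(2)*sqrt(pi)*C1*erf(sqrt(2)*sqrt(k)*y/2)/(2*sqrt(k)) - C2, (k > 0) | (k < 0)), (-C1*y - C2, True))


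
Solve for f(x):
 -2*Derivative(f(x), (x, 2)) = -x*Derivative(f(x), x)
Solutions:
 f(x) = C1 + C2*erfi(x/2)


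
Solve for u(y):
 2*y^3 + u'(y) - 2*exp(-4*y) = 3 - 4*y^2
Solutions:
 u(y) = C1 - y^4/2 - 4*y^3/3 + 3*y - exp(-4*y)/2


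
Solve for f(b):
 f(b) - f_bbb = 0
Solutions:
 f(b) = C3*exp(b) + (C1*sin(sqrt(3)*b/2) + C2*cos(sqrt(3)*b/2))*exp(-b/2)


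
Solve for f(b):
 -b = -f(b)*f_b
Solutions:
 f(b) = -sqrt(C1 + b^2)
 f(b) = sqrt(C1 + b^2)


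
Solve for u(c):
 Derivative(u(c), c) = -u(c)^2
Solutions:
 u(c) = 1/(C1 + c)


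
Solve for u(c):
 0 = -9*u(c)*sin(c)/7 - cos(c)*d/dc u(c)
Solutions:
 u(c) = C1*cos(c)^(9/7)


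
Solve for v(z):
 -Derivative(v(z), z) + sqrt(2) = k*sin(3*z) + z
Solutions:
 v(z) = C1 + k*cos(3*z)/3 - z^2/2 + sqrt(2)*z


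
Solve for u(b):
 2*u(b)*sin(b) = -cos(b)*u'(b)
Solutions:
 u(b) = C1*cos(b)^2


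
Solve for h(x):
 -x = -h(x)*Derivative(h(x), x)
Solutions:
 h(x) = -sqrt(C1 + x^2)
 h(x) = sqrt(C1 + x^2)


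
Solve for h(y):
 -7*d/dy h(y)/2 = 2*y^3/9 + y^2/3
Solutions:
 h(y) = C1 - y^4/63 - 2*y^3/63


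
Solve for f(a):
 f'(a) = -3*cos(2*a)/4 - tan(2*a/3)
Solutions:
 f(a) = C1 + 3*log(cos(2*a/3))/2 - 3*sin(2*a)/8


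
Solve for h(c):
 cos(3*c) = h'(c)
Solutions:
 h(c) = C1 + sin(3*c)/3


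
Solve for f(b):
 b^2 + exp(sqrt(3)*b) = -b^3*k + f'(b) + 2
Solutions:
 f(b) = C1 + b^4*k/4 + b^3/3 - 2*b + sqrt(3)*exp(sqrt(3)*b)/3


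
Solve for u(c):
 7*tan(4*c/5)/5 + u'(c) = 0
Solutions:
 u(c) = C1 + 7*log(cos(4*c/5))/4


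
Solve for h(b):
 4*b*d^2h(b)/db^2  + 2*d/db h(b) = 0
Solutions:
 h(b) = C1 + C2*sqrt(b)


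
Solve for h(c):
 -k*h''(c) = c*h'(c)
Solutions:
 h(c) = C1 + C2*sqrt(k)*erf(sqrt(2)*c*sqrt(1/k)/2)


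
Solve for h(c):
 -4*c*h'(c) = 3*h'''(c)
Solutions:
 h(c) = C1 + Integral(C2*airyai(-6^(2/3)*c/3) + C3*airybi(-6^(2/3)*c/3), c)


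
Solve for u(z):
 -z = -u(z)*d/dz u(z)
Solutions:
 u(z) = -sqrt(C1 + z^2)
 u(z) = sqrt(C1 + z^2)


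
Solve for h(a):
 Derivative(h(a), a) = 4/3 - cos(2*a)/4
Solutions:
 h(a) = C1 + 4*a/3 - sin(2*a)/8


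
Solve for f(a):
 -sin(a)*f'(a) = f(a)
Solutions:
 f(a) = C1*sqrt(cos(a) + 1)/sqrt(cos(a) - 1)


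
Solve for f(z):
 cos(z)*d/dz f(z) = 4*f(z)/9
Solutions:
 f(z) = C1*(sin(z) + 1)^(2/9)/(sin(z) - 1)^(2/9)


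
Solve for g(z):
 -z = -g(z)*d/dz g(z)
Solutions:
 g(z) = -sqrt(C1 + z^2)
 g(z) = sqrt(C1 + z^2)


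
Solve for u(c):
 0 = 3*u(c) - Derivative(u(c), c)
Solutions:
 u(c) = C1*exp(3*c)


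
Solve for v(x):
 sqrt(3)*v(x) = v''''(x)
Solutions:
 v(x) = C1*exp(-3^(1/8)*x) + C2*exp(3^(1/8)*x) + C3*sin(3^(1/8)*x) + C4*cos(3^(1/8)*x)


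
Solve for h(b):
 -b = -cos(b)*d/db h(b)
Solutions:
 h(b) = C1 + Integral(b/cos(b), b)


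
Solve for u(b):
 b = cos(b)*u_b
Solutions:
 u(b) = C1 + Integral(b/cos(b), b)


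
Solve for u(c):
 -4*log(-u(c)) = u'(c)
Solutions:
 -li(-u(c)) = C1 - 4*c


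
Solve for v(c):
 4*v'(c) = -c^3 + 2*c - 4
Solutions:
 v(c) = C1 - c^4/16 + c^2/4 - c


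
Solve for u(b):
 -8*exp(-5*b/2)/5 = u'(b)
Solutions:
 u(b) = C1 + 16*exp(-5*b/2)/25


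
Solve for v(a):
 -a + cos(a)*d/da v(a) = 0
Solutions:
 v(a) = C1 + Integral(a/cos(a), a)


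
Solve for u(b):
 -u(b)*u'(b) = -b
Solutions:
 u(b) = -sqrt(C1 + b^2)
 u(b) = sqrt(C1 + b^2)


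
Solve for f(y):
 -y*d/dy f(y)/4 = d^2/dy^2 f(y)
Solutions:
 f(y) = C1 + C2*erf(sqrt(2)*y/4)


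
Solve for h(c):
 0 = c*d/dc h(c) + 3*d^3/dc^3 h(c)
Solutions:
 h(c) = C1 + Integral(C2*airyai(-3^(2/3)*c/3) + C3*airybi(-3^(2/3)*c/3), c)


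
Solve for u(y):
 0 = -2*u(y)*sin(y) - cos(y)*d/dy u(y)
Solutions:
 u(y) = C1*cos(y)^2


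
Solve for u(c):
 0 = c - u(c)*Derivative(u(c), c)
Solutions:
 u(c) = -sqrt(C1 + c^2)
 u(c) = sqrt(C1 + c^2)


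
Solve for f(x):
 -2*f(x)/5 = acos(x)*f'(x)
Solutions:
 f(x) = C1*exp(-2*Integral(1/acos(x), x)/5)


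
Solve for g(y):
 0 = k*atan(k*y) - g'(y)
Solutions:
 g(y) = C1 + k*Piecewise((y*atan(k*y) - log(k^2*y^2 + 1)/(2*k), Ne(k, 0)), (0, True))


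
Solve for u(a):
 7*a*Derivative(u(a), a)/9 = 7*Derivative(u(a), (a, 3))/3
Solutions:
 u(a) = C1 + Integral(C2*airyai(3^(2/3)*a/3) + C3*airybi(3^(2/3)*a/3), a)


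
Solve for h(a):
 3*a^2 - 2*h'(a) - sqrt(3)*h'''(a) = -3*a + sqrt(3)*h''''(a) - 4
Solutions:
 h(a) = C1 + C2*exp(a*(-2 + (1 + 9*sqrt(3) + sqrt(-1 + (1 + 9*sqrt(3))^2))^(-1/3) + (1 + 9*sqrt(3) + sqrt(-1 + (1 + 9*sqrt(3))^2))^(1/3))/6)*sin(sqrt(3)*a*(-(1 + 9*sqrt(3) + sqrt(-1 + (1 + 9*sqrt(3))^2))^(1/3) + (1 + 9*sqrt(3) + sqrt(-1 + (1 + 9*sqrt(3))^2))^(-1/3))/6) + C3*exp(a*(-2 + (1 + 9*sqrt(3) + sqrt(-1 + (1 + 9*sqrt(3))^2))^(-1/3) + (1 + 9*sqrt(3) + sqrt(-1 + (1 + 9*sqrt(3))^2))^(1/3))/6)*cos(sqrt(3)*a*(-(1 + 9*sqrt(3) + sqrt(-1 + (1 + 9*sqrt(3))^2))^(1/3) + (1 + 9*sqrt(3) + sqrt(-1 + (1 + 9*sqrt(3))^2))^(-1/3))/6) + C4*exp(-a*((1 + 9*sqrt(3) + sqrt(-1 + (1 + 9*sqrt(3))^2))^(-1/3) + 1 + (1 + 9*sqrt(3) + sqrt(-1 + (1 + 9*sqrt(3))^2))^(1/3))/3) + a^3/2 + 3*a^2/4 - 3*sqrt(3)*a/2 + 2*a


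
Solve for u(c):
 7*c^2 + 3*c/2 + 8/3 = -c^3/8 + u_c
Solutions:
 u(c) = C1 + c^4/32 + 7*c^3/3 + 3*c^2/4 + 8*c/3


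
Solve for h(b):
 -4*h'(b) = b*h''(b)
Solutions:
 h(b) = C1 + C2/b^3


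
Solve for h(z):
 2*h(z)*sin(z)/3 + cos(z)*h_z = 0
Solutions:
 h(z) = C1*cos(z)^(2/3)


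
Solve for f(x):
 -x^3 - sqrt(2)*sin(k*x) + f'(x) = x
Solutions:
 f(x) = C1 + x^4/4 + x^2/2 - sqrt(2)*cos(k*x)/k


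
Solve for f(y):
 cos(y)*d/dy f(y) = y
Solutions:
 f(y) = C1 + Integral(y/cos(y), y)


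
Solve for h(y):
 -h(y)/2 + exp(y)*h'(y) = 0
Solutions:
 h(y) = C1*exp(-exp(-y)/2)


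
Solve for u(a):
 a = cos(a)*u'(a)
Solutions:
 u(a) = C1 + Integral(a/cos(a), a)


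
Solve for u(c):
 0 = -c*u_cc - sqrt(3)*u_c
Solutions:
 u(c) = C1 + C2*c^(1 - sqrt(3))


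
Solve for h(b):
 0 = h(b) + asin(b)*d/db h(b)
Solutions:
 h(b) = C1*exp(-Integral(1/asin(b), b))


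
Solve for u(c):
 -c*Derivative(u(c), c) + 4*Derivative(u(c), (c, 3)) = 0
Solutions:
 u(c) = C1 + Integral(C2*airyai(2^(1/3)*c/2) + C3*airybi(2^(1/3)*c/2), c)


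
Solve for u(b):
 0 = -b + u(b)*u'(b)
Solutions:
 u(b) = -sqrt(C1 + b^2)
 u(b) = sqrt(C1 + b^2)


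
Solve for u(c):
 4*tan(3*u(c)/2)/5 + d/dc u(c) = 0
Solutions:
 u(c) = -2*asin(C1*exp(-6*c/5))/3 + 2*pi/3
 u(c) = 2*asin(C1*exp(-6*c/5))/3


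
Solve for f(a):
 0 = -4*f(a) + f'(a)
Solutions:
 f(a) = C1*exp(4*a)


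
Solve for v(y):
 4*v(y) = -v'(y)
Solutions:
 v(y) = C1*exp(-4*y)


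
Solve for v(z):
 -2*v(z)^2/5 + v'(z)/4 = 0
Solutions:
 v(z) = -5/(C1 + 8*z)


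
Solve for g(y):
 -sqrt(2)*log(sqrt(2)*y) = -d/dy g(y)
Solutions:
 g(y) = C1 + sqrt(2)*y*log(y) - sqrt(2)*y + sqrt(2)*y*log(2)/2


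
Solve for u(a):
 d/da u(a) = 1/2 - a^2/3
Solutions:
 u(a) = C1 - a^3/9 + a/2


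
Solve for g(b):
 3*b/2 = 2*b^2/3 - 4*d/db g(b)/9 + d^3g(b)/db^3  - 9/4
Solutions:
 g(b) = C1 + C2*exp(-2*b/3) + C3*exp(2*b/3) + b^3/2 - 27*b^2/16 + 27*b/16


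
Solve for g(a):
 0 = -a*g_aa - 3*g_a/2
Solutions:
 g(a) = C1 + C2/sqrt(a)


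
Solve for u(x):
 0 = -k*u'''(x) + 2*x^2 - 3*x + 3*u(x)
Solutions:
 u(x) = C1*exp(3^(1/3)*x*(1/k)^(1/3)) + C2*exp(x*(-3^(1/3) + 3^(5/6)*I)*(1/k)^(1/3)/2) + C3*exp(-x*(3^(1/3) + 3^(5/6)*I)*(1/k)^(1/3)/2) - 2*x^2/3 + x


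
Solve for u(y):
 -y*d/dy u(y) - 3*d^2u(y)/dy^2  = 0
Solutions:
 u(y) = C1 + C2*erf(sqrt(6)*y/6)


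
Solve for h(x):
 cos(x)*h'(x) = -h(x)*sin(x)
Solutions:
 h(x) = C1*cos(x)


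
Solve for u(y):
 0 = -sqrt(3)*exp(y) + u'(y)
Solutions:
 u(y) = C1 + sqrt(3)*exp(y)


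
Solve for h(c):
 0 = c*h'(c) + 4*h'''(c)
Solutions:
 h(c) = C1 + Integral(C2*airyai(-2^(1/3)*c/2) + C3*airybi(-2^(1/3)*c/2), c)


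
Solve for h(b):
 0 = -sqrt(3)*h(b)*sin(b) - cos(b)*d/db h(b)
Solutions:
 h(b) = C1*cos(b)^(sqrt(3))


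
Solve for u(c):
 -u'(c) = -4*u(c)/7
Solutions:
 u(c) = C1*exp(4*c/7)


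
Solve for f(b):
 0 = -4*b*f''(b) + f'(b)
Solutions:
 f(b) = C1 + C2*b^(5/4)


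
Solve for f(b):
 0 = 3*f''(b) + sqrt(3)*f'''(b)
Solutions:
 f(b) = C1 + C2*b + C3*exp(-sqrt(3)*b)


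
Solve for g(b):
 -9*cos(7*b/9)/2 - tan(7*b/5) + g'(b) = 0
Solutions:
 g(b) = C1 - 5*log(cos(7*b/5))/7 + 81*sin(7*b/9)/14


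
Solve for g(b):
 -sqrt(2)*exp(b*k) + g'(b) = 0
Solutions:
 g(b) = C1 + sqrt(2)*exp(b*k)/k


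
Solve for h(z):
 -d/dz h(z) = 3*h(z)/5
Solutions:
 h(z) = C1*exp(-3*z/5)


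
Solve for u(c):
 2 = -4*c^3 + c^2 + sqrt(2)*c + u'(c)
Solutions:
 u(c) = C1 + c^4 - c^3/3 - sqrt(2)*c^2/2 + 2*c


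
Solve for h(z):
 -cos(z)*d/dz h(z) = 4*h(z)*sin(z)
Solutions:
 h(z) = C1*cos(z)^4


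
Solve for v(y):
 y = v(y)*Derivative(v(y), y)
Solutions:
 v(y) = -sqrt(C1 + y^2)
 v(y) = sqrt(C1 + y^2)


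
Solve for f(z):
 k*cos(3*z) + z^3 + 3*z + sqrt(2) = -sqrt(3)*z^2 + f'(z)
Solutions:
 f(z) = C1 + k*sin(3*z)/3 + z^4/4 + sqrt(3)*z^3/3 + 3*z^2/2 + sqrt(2)*z


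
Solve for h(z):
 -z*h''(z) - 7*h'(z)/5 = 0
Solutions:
 h(z) = C1 + C2/z^(2/5)


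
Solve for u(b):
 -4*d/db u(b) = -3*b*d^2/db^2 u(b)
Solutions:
 u(b) = C1 + C2*b^(7/3)


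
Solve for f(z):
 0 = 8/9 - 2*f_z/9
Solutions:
 f(z) = C1 + 4*z


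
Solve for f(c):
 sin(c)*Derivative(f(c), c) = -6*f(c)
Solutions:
 f(c) = C1*(cos(c)^3 + 3*cos(c)^2 + 3*cos(c) + 1)/(cos(c)^3 - 3*cos(c)^2 + 3*cos(c) - 1)


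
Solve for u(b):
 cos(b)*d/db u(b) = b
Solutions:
 u(b) = C1 + Integral(b/cos(b), b)


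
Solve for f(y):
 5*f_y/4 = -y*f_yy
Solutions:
 f(y) = C1 + C2/y^(1/4)


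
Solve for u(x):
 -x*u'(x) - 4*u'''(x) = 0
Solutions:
 u(x) = C1 + Integral(C2*airyai(-2^(1/3)*x/2) + C3*airybi(-2^(1/3)*x/2), x)


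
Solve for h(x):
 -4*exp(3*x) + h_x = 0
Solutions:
 h(x) = C1 + 4*exp(3*x)/3


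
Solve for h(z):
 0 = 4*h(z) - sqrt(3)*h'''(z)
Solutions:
 h(z) = C3*exp(2^(2/3)*3^(5/6)*z/3) + (C1*sin(2^(2/3)*3^(1/3)*z/2) + C2*cos(2^(2/3)*3^(1/3)*z/2))*exp(-2^(2/3)*3^(5/6)*z/6)


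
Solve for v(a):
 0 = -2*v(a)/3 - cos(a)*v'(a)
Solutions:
 v(a) = C1*(sin(a) - 1)^(1/3)/(sin(a) + 1)^(1/3)


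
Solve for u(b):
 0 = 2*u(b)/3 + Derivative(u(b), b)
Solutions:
 u(b) = C1*exp(-2*b/3)


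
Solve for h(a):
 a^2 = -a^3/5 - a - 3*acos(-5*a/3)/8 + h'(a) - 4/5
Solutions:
 h(a) = C1 + a^4/20 + a^3/3 + a^2/2 + 3*a*acos(-5*a/3)/8 + 4*a/5 + 3*sqrt(9 - 25*a^2)/40


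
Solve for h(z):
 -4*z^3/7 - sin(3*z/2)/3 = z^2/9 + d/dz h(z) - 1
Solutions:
 h(z) = C1 - z^4/7 - z^3/27 + z + 2*cos(3*z/2)/9


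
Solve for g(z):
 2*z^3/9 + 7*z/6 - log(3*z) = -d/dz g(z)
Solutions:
 g(z) = C1 - z^4/18 - 7*z^2/12 + z*log(z) - z + z*log(3)


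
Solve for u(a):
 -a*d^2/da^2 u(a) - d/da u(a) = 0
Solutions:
 u(a) = C1 + C2*log(a)


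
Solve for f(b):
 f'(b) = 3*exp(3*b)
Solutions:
 f(b) = C1 + exp(3*b)


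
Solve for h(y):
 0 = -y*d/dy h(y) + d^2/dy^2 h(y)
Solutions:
 h(y) = C1 + C2*erfi(sqrt(2)*y/2)


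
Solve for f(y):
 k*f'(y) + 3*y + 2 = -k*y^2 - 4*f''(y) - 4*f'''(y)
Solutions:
 f(y) = C1 + C2*exp(y*(sqrt(1 - k) - 1)/2) + C3*exp(-y*(sqrt(1 - k) + 1)/2) - y^3/3 + 5*y^2/(2*k) + 6*y/k - 20*y/k^2


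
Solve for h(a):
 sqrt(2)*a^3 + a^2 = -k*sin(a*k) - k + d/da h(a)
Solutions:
 h(a) = C1 + sqrt(2)*a^4/4 + a^3/3 + a*k - cos(a*k)


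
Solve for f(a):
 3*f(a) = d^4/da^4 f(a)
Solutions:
 f(a) = C1*exp(-3^(1/4)*a) + C2*exp(3^(1/4)*a) + C3*sin(3^(1/4)*a) + C4*cos(3^(1/4)*a)


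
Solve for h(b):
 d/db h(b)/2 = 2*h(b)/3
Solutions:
 h(b) = C1*exp(4*b/3)


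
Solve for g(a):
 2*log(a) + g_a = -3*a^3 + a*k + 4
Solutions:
 g(a) = C1 - 3*a^4/4 + a^2*k/2 - 2*a*log(a) + 6*a
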